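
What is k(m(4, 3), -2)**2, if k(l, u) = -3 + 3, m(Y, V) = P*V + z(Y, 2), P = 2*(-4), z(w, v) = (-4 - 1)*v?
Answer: 0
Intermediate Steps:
z(w, v) = -5*v
P = -8
m(Y, V) = -10 - 8*V (m(Y, V) = -8*V - 5*2 = -8*V - 10 = -10 - 8*V)
k(l, u) = 0
k(m(4, 3), -2)**2 = 0**2 = 0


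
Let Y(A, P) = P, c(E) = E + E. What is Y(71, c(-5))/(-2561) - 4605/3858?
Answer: -3918275/3293446 ≈ -1.1897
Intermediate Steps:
c(E) = 2*E
Y(71, c(-5))/(-2561) - 4605/3858 = (2*(-5))/(-2561) - 4605/3858 = -10*(-1/2561) - 4605*1/3858 = 10/2561 - 1535/1286 = -3918275/3293446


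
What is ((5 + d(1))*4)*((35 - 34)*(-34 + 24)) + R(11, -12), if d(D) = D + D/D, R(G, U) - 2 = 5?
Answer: -273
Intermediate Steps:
R(G, U) = 7 (R(G, U) = 2 + 5 = 7)
d(D) = 1 + D (d(D) = D + 1 = 1 + D)
((5 + d(1))*4)*((35 - 34)*(-34 + 24)) + R(11, -12) = ((5 + (1 + 1))*4)*((35 - 34)*(-34 + 24)) + 7 = ((5 + 2)*4)*(1*(-10)) + 7 = (7*4)*(-10) + 7 = 28*(-10) + 7 = -280 + 7 = -273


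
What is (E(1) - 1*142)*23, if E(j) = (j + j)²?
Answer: -3174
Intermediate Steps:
E(j) = 4*j² (E(j) = (2*j)² = 4*j²)
(E(1) - 1*142)*23 = (4*1² - 1*142)*23 = (4*1 - 142)*23 = (4 - 142)*23 = -138*23 = -3174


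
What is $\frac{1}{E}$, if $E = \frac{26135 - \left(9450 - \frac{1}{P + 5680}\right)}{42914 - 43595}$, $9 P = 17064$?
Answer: $- \frac{1719752}{42135187} \approx -0.040815$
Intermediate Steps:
$P = 1896$ ($P = \frac{1}{9} \cdot 17064 = 1896$)
$E = - \frac{42135187}{1719752}$ ($E = \frac{26135 - \left(9450 - \frac{1}{1896 + 5680}\right)}{42914 - 43595} = \frac{26135 - \left(9450 - \frac{1}{7576}\right)}{-681} = \left(26135 + \left(\frac{1}{7576} - 9450\right)\right) \left(- \frac{1}{681}\right) = \left(26135 - \frac{71593199}{7576}\right) \left(- \frac{1}{681}\right) = \frac{126405561}{7576} \left(- \frac{1}{681}\right) = - \frac{42135187}{1719752} \approx -24.501$)
$\frac{1}{E} = \frac{1}{- \frac{42135187}{1719752}} = - \frac{1719752}{42135187}$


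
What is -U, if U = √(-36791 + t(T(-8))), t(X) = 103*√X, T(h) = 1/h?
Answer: -√(-147164 + 103*I*√2)/2 ≈ -0.094927 - 191.81*I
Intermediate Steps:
U = √(-36791 + 103*I*√2/4) (U = √(-36791 + 103*√(1/(-8))) = √(-36791 + 103*√(-⅛)) = √(-36791 + 103*(I*√2/4)) = √(-36791 + 103*I*√2/4) ≈ 0.0949 + 191.81*I)
-U = -√(-147164 + 103*I*√2)/2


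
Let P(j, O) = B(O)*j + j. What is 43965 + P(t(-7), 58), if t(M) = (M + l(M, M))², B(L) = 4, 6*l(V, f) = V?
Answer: 1594745/36 ≈ 44299.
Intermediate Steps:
l(V, f) = V/6
t(M) = 49*M²/36 (t(M) = (M + M/6)² = (7*M/6)² = 49*M²/36)
P(j, O) = 5*j (P(j, O) = 4*j + j = 5*j)
43965 + P(t(-7), 58) = 43965 + 5*((49/36)*(-7)²) = 43965 + 5*((49/36)*49) = 43965 + 5*(2401/36) = 43965 + 12005/36 = 1594745/36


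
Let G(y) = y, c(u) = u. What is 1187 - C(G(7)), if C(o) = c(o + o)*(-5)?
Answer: 1257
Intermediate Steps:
C(o) = -10*o (C(o) = (o + o)*(-5) = (2*o)*(-5) = -10*o)
1187 - C(G(7)) = 1187 - (-10)*7 = 1187 - 1*(-70) = 1187 + 70 = 1257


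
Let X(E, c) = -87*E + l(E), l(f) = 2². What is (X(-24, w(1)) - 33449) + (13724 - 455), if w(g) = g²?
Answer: -18088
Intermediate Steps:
l(f) = 4
X(E, c) = 4 - 87*E (X(E, c) = -87*E + 4 = 4 - 87*E)
(X(-24, w(1)) - 33449) + (13724 - 455) = ((4 - 87*(-24)) - 33449) + (13724 - 455) = ((4 + 2088) - 33449) + 13269 = (2092 - 33449) + 13269 = -31357 + 13269 = -18088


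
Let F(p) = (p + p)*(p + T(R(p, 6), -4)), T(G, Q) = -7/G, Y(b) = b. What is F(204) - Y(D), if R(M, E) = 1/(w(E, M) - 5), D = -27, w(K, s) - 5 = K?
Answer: 66123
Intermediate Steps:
w(K, s) = 5 + K
R(M, E) = 1/E (R(M, E) = 1/((5 + E) - 5) = 1/E)
F(p) = 2*p*(-42 + p) (F(p) = (p + p)*(p - 7/(1/6)) = (2*p)*(p - 7/⅙) = (2*p)*(p - 7*6) = (2*p)*(p - 42) = (2*p)*(-42 + p) = 2*p*(-42 + p))
F(204) - Y(D) = 2*204*(-42 + 204) - 1*(-27) = 2*204*162 + 27 = 66096 + 27 = 66123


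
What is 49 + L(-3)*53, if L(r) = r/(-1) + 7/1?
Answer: 579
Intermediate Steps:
L(r) = 7 - r (L(r) = r*(-1) + 7*1 = -r + 7 = 7 - r)
49 + L(-3)*53 = 49 + (7 - 1*(-3))*53 = 49 + (7 + 3)*53 = 49 + 10*53 = 49 + 530 = 579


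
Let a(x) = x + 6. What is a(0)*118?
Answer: 708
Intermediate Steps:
a(x) = 6 + x
a(0)*118 = (6 + 0)*118 = 6*118 = 708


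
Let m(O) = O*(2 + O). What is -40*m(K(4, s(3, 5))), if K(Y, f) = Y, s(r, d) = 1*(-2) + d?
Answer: -960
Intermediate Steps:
s(r, d) = -2 + d
-40*m(K(4, s(3, 5))) = -160*(2 + 4) = -160*6 = -40*24 = -960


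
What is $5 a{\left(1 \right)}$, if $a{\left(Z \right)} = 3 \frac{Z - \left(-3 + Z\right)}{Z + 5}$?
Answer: $\frac{15}{2} \approx 7.5$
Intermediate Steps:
$a{\left(Z \right)} = \frac{9}{5 + Z}$ ($a{\left(Z \right)} = 3 \frac{3}{5 + Z} = \frac{9}{5 + Z}$)
$5 a{\left(1 \right)} = 5 \frac{9}{5 + 1} = 5 \cdot \frac{9}{6} = 5 \cdot 9 \cdot \frac{1}{6} = 5 \cdot \frac{3}{2} = \frac{15}{2}$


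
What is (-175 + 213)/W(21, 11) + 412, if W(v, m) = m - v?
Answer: 2041/5 ≈ 408.20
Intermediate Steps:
(-175 + 213)/W(21, 11) + 412 = (-175 + 213)/(11 - 1*21) + 412 = 38/(11 - 21) + 412 = 38/(-10) + 412 = 38*(-⅒) + 412 = -19/5 + 412 = 2041/5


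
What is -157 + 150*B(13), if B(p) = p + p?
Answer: 3743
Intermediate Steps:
B(p) = 2*p
-157 + 150*B(13) = -157 + 150*(2*13) = -157 + 150*26 = -157 + 3900 = 3743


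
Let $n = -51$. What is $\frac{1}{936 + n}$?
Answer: $\frac{1}{885} \approx 0.0011299$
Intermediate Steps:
$\frac{1}{936 + n} = \frac{1}{936 - 51} = \frac{1}{885}$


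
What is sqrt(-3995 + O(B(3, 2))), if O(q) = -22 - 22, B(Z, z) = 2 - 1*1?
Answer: I*sqrt(4039) ≈ 63.553*I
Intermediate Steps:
B(Z, z) = 1 (B(Z, z) = 2 - 1 = 1)
O(q) = -44
sqrt(-3995 + O(B(3, 2))) = sqrt(-3995 - 44) = sqrt(-4039) = I*sqrt(4039)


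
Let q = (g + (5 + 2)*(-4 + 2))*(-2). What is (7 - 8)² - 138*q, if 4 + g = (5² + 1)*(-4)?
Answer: -33671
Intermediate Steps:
g = -108 (g = -4 + (5² + 1)*(-4) = -4 + (25 + 1)*(-4) = -4 + 26*(-4) = -4 - 104 = -108)
q = 244 (q = (-108 + (5 + 2)*(-4 + 2))*(-2) = (-108 + 7*(-2))*(-2) = (-108 - 14)*(-2) = -122*(-2) = 244)
(7 - 8)² - 138*q = (7 - 8)² - 138*244 = (-1)² - 33672 = 1 - 33672 = -33671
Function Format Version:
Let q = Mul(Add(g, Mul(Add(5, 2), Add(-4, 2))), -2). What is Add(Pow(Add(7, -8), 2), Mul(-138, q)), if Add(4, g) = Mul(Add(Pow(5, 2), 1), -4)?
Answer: -33671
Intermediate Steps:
g = -108 (g = Add(-4, Mul(Add(Pow(5, 2), 1), -4)) = Add(-4, Mul(Add(25, 1), -4)) = Add(-4, Mul(26, -4)) = Add(-4, -104) = -108)
q = 244 (q = Mul(Add(-108, Mul(Add(5, 2), Add(-4, 2))), -2) = Mul(Add(-108, Mul(7, -2)), -2) = Mul(Add(-108, -14), -2) = Mul(-122, -2) = 244)
Add(Pow(Add(7, -8), 2), Mul(-138, q)) = Add(Pow(Add(7, -8), 2), Mul(-138, 244)) = Add(Pow(-1, 2), -33672) = Add(1, -33672) = -33671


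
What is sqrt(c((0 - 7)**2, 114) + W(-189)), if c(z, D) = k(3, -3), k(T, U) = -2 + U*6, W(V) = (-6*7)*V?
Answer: sqrt(7918) ≈ 88.983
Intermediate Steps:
W(V) = -42*V
k(T, U) = -2 + 6*U
c(z, D) = -20 (c(z, D) = -2 + 6*(-3) = -2 - 18 = -20)
sqrt(c((0 - 7)**2, 114) + W(-189)) = sqrt(-20 - 42*(-189)) = sqrt(-20 + 7938) = sqrt(7918)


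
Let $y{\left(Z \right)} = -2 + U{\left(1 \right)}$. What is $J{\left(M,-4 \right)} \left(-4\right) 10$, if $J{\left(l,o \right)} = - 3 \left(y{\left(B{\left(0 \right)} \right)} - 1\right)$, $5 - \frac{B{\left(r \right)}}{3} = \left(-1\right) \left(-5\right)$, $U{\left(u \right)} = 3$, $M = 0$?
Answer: $0$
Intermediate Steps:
$B{\left(r \right)} = 0$ ($B{\left(r \right)} = 15 - 3 \left(\left(-1\right) \left(-5\right)\right) = 15 - 15 = 0$)
$y{\left(Z \right)} = 1$ ($y{\left(Z \right)} = -2 + 3 = 1$)
$J{\left(l,o \right)} = 0$ ($J{\left(l,o \right)} = - 3 \left(1 - 1\right) = \left(-3\right) 0 = 0$)
$J{\left(M,-4 \right)} \left(-4\right) 10 = 0 \left(-4\right) 10 = 0 \cdot 10 = 0$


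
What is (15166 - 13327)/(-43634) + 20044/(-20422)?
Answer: -456077977/445546774 ≈ -1.0236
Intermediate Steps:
(15166 - 13327)/(-43634) + 20044/(-20422) = 1839*(-1/43634) + 20044*(-1/20422) = -1839/43634 - 10022/10211 = -456077977/445546774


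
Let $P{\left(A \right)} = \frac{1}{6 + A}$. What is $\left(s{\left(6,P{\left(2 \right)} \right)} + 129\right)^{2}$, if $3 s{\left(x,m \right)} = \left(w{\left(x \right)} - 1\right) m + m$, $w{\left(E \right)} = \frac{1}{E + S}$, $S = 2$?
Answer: $\frac{613503361}{36864} \approx 16642.0$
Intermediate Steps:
$w{\left(E \right)} = \frac{1}{2 + E}$ ($w{\left(E \right)} = \frac{1}{E + 2} = \frac{1}{2 + E}$)
$s{\left(x,m \right)} = \frac{m}{3} + \frac{m \left(-1 + \frac{1}{2 + x}\right)}{3}$ ($s{\left(x,m \right)} = \frac{\left(\frac{1}{2 + x} - 1\right) m + m}{3} = \frac{\left(-1 + \frac{1}{2 + x}\right) m + m}{3} = \frac{m \left(-1 + \frac{1}{2 + x}\right) + m}{3} = \frac{m + m \left(-1 + \frac{1}{2 + x}\right)}{3} = \frac{m}{3} + \frac{m \left(-1 + \frac{1}{2 + x}\right)}{3}$)
$\left(s{\left(6,P{\left(2 \right)} \right)} + 129\right)^{2} = \left(\frac{1}{3 \left(6 + 2\right) \left(2 + 6\right)} + 129\right)^{2} = \left(\frac{1}{3 \cdot 8 \cdot 8} + 129\right)^{2} = \left(\frac{1}{3} \cdot \frac{1}{8} \cdot \frac{1}{8} + 129\right)^{2} = \left(\frac{1}{192} + 129\right)^{2} = \left(\frac{24769}{192}\right)^{2} = \frac{613503361}{36864}$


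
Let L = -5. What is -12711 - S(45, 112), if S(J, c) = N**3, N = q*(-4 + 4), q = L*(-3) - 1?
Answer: -12711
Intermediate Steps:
q = 14 (q = -5*(-3) - 1 = 15 - 1 = 14)
N = 0 (N = 14*(-4 + 4) = 14*0 = 0)
S(J, c) = 0 (S(J, c) = 0**3 = 0)
-12711 - S(45, 112) = -12711 - 1*0 = -12711 + 0 = -12711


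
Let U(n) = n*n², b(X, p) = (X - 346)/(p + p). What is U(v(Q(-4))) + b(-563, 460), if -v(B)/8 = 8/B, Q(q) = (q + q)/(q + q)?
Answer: -241173389/920 ≈ -2.6215e+5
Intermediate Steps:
b(X, p) = (-346 + X)/(2*p) (b(X, p) = (-346 + X)/((2*p)) = (-346 + X)*(1/(2*p)) = (-346 + X)/(2*p))
Q(q) = 1 (Q(q) = (2*q)/((2*q)) = (2*q)*(1/(2*q)) = 1)
v(B) = -64/B
U(n) = n³
U(v(Q(-4))) + b(-563, 460) = (-64/1)³ + (½)*(-346 - 563)/460 = (-64*1)³ + (½)*(1/460)*(-909) = (-64)³ - 909/920 = -262144 - 909/920 = -241173389/920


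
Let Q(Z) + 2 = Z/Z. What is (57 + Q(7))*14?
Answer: 784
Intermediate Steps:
Q(Z) = -1 (Q(Z) = -2 + Z/Z = -2 + 1 = -1)
(57 + Q(7))*14 = (57 - 1)*14 = 56*14 = 784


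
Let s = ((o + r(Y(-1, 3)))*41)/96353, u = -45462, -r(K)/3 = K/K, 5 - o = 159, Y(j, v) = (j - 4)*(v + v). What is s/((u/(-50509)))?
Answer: -325126433/4380400086 ≈ -0.074223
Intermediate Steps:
Y(j, v) = 2*v*(-4 + j) (Y(j, v) = (-4 + j)*(2*v) = 2*v*(-4 + j))
o = -154 (o = 5 - 1*159 = 5 - 159 = -154)
r(K) = -3 (r(K) = -3*K/K = -3*1 = -3)
s = -6437/96353 (s = ((-154 - 3)*41)/96353 = -157*41*(1/96353) = -6437*1/96353 = -6437/96353 ≈ -0.066806)
s/((u/(-50509))) = -6437/(96353*((-45462/(-50509)))) = -6437/(96353*((-45462*(-1/50509)))) = -6437/(96353*45462/50509) = -6437/96353*50509/45462 = -325126433/4380400086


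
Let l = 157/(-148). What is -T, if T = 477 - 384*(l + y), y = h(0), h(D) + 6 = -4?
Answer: -174801/37 ≈ -4724.4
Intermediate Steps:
h(D) = -10 (h(D) = -6 - 4 = -10)
y = -10
l = -157/148 (l = 157*(-1/148) = -157/148 ≈ -1.0608)
T = 174801/37 (T = 477 - 384*(-157/148 - 10) = 477 - 384*(-1637/148) = 477 + 157152/37 = 174801/37 ≈ 4724.4)
-T = -1*174801/37 = -174801/37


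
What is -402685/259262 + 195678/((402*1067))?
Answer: -20332236359/18534381118 ≈ -1.0970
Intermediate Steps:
-402685/259262 + 195678/((402*1067)) = -402685*1/259262 + 195678/428934 = -402685/259262 + 195678*(1/428934) = -402685/259262 + 32613/71489 = -20332236359/18534381118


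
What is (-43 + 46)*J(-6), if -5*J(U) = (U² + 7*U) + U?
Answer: 36/5 ≈ 7.2000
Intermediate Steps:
J(U) = -8*U/5 - U²/5 (J(U) = -((U² + 7*U) + U)/5 = -(U² + 8*U)/5 = -8*U/5 - U²/5)
(-43 + 46)*J(-6) = (-43 + 46)*(-⅕*(-6)*(8 - 6)) = 3*(-⅕*(-6)*2) = 3*(12/5) = 36/5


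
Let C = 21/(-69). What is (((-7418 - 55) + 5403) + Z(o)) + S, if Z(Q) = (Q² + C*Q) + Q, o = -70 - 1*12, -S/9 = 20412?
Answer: -4119554/23 ≈ -1.7911e+5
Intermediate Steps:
S = -183708 (S = -9*20412 = -183708)
o = -82 (o = -70 - 12 = -82)
C = -7/23 (C = 21*(-1/69) = -7/23 ≈ -0.30435)
Z(Q) = Q² + 16*Q/23 (Z(Q) = (Q² - 7*Q/23) + Q = Q² + 16*Q/23)
(((-7418 - 55) + 5403) + Z(o)) + S = (((-7418 - 55) + 5403) + (1/23)*(-82)*(16 + 23*(-82))) - 183708 = ((-7473 + 5403) + (1/23)*(-82)*(16 - 1886)) - 183708 = (-2070 + (1/23)*(-82)*(-1870)) - 183708 = (-2070 + 153340/23) - 183708 = 105730/23 - 183708 = -4119554/23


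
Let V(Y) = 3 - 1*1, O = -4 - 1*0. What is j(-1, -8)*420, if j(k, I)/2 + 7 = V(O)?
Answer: -4200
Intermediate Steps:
O = -4 (O = -4 + 0 = -4)
V(Y) = 2 (V(Y) = 3 - 1 = 2)
j(k, I) = -10 (j(k, I) = -14 + 2*2 = -14 + 4 = -10)
j(-1, -8)*420 = -10*420 = -4200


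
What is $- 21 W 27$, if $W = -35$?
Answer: $19845$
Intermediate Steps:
$- 21 W 27 = \left(-21\right) \left(-35\right) 27 = 735 \cdot 27 = 19845$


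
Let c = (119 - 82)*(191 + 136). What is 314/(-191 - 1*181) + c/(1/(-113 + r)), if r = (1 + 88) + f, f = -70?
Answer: -211539073/186 ≈ -1.1373e+6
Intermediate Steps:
c = 12099 (c = 37*327 = 12099)
r = 19 (r = (1 + 88) - 70 = 89 - 70 = 19)
314/(-191 - 1*181) + c/(1/(-113 + r)) = 314/(-191 - 1*181) + 12099/(1/(-113 + 19)) = 314/(-191 - 181) + 12099/(1/(-94)) = 314/(-372) + 12099/(-1/94) = 314*(-1/372) + 12099*(-94) = -157/186 - 1137306 = -211539073/186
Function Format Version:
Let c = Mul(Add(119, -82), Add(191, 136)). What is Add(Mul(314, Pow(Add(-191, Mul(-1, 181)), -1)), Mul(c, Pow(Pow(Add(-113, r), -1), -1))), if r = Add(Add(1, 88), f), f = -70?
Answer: Rational(-211539073, 186) ≈ -1.1373e+6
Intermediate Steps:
c = 12099 (c = Mul(37, 327) = 12099)
r = 19 (r = Add(Add(1, 88), -70) = Add(89, -70) = 19)
Add(Mul(314, Pow(Add(-191, Mul(-1, 181)), -1)), Mul(c, Pow(Pow(Add(-113, r), -1), -1))) = Add(Mul(314, Pow(Add(-191, Mul(-1, 181)), -1)), Mul(12099, Pow(Pow(Add(-113, 19), -1), -1))) = Add(Mul(314, Pow(Add(-191, -181), -1)), Mul(12099, Pow(Pow(-94, -1), -1))) = Add(Mul(314, Pow(-372, -1)), Mul(12099, Pow(Rational(-1, 94), -1))) = Add(Mul(314, Rational(-1, 372)), Mul(12099, -94)) = Add(Rational(-157, 186), -1137306) = Rational(-211539073, 186)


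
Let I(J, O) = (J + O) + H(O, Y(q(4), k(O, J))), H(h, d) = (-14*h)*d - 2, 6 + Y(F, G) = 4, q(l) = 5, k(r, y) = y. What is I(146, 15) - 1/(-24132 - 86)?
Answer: 14022223/24218 ≈ 579.00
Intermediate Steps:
Y(F, G) = -2 (Y(F, G) = -6 + 4 = -2)
H(h, d) = -2 - 14*d*h (H(h, d) = -14*d*h - 2 = -2 - 14*d*h)
I(J, O) = -2 + J + 29*O (I(J, O) = (J + O) + (-2 - 14*(-2)*O) = (J + O) + (-2 + 28*O) = -2 + J + 29*O)
I(146, 15) - 1/(-24132 - 86) = (-2 + 146 + 29*15) - 1/(-24132 - 86) = (-2 + 146 + 435) - 1/(-24218) = 579 - 1*(-1/24218) = 579 + 1/24218 = 14022223/24218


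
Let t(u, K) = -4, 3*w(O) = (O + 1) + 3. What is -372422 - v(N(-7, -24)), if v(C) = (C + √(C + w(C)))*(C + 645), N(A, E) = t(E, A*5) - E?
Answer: -385722 - 1330*√7 ≈ -3.8924e+5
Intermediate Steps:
w(O) = 4/3 + O/3 (w(O) = ((O + 1) + 3)/3 = ((1 + O) + 3)/3 = (4 + O)/3 = 4/3 + O/3)
N(A, E) = -4 - E
v(C) = (645 + C)*(C + √(4/3 + 4*C/3)) (v(C) = (C + √(C + (4/3 + C/3)))*(C + 645) = (C + √(4/3 + 4*C/3))*(645 + C) = (645 + C)*(C + √(4/3 + 4*C/3)))
-372422 - v(N(-7, -24)) = -372422 - ((-4 - 1*(-24))² + 430*√(3 + 3*(-4 - 1*(-24))) + 645*(-4 - 1*(-24)) + 2*(-4 - 1*(-24))*√(3 + 3*(-4 - 1*(-24)))/3) = -372422 - ((-4 + 24)² + 430*√(3 + 3*(-4 + 24)) + 645*(-4 + 24) + 2*(-4 + 24)*√(3 + 3*(-4 + 24))/3) = -372422 - (20² + 430*√(3 + 3*20) + 645*20 + (⅔)*20*√(3 + 3*20)) = -372422 - (400 + 430*√(3 + 60) + 12900 + (⅔)*20*√(3 + 60)) = -372422 - (400 + 430*√63 + 12900 + (⅔)*20*√63) = -372422 - (400 + 430*(3*√7) + 12900 + (⅔)*20*(3*√7)) = -372422 - (400 + 1290*√7 + 12900 + 40*√7) = -372422 - (13300 + 1330*√7) = -372422 + (-13300 - 1330*√7) = -385722 - 1330*√7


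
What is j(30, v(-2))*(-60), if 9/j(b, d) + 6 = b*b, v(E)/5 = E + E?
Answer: -90/149 ≈ -0.60403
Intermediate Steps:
v(E) = 10*E (v(E) = 5*(E + E) = 5*(2*E) = 10*E)
j(b, d) = 9/(-6 + b**2) (j(b, d) = 9/(-6 + b*b) = 9/(-6 + b**2))
j(30, v(-2))*(-60) = (9/(-6 + 30**2))*(-60) = (9/(-6 + 900))*(-60) = (9/894)*(-60) = (9*(1/894))*(-60) = (3/298)*(-60) = -90/149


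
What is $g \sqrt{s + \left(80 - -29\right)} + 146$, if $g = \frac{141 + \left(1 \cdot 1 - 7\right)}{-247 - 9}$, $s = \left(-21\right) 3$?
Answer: $146 - \frac{135 \sqrt{46}}{256} \approx 142.42$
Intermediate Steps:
$s = -63$
$g = - \frac{135}{256}$ ($g = \frac{141 + \left(1 - 7\right)}{-256} = \left(141 - 6\right) \left(- \frac{1}{256}\right) = 135 \left(- \frac{1}{256}\right) = - \frac{135}{256} \approx -0.52734$)
$g \sqrt{s + \left(80 - -29\right)} + 146 = - \frac{135 \sqrt{-63 + \left(80 - -29\right)}}{256} + 146 = - \frac{135 \sqrt{-63 + \left(80 + 29\right)}}{256} + 146 = - \frac{135 \sqrt{-63 + 109}}{256} + 146 = - \frac{135 \sqrt{46}}{256} + 146 = 146 - \frac{135 \sqrt{46}}{256}$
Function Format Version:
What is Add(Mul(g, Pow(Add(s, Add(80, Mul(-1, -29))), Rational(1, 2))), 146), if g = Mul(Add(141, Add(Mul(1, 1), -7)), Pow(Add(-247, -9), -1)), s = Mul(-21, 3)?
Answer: Add(146, Mul(Rational(-135, 256), Pow(46, Rational(1, 2)))) ≈ 142.42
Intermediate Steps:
s = -63
g = Rational(-135, 256) (g = Mul(Add(141, Add(1, -7)), Pow(-256, -1)) = Mul(Add(141, -6), Rational(-1, 256)) = Mul(135, Rational(-1, 256)) = Rational(-135, 256) ≈ -0.52734)
Add(Mul(g, Pow(Add(s, Add(80, Mul(-1, -29))), Rational(1, 2))), 146) = Add(Mul(Rational(-135, 256), Pow(Add(-63, Add(80, Mul(-1, -29))), Rational(1, 2))), 146) = Add(Mul(Rational(-135, 256), Pow(Add(-63, Add(80, 29)), Rational(1, 2))), 146) = Add(Mul(Rational(-135, 256), Pow(Add(-63, 109), Rational(1, 2))), 146) = Add(Mul(Rational(-135, 256), Pow(46, Rational(1, 2))), 146) = Add(146, Mul(Rational(-135, 256), Pow(46, Rational(1, 2))))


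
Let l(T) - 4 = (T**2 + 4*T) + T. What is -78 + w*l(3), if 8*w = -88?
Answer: -386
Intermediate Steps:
w = -11 (w = (1/8)*(-88) = -11)
l(T) = 4 + T**2 + 5*T (l(T) = 4 + ((T**2 + 4*T) + T) = 4 + (T**2 + 5*T) = 4 + T**2 + 5*T)
-78 + w*l(3) = -78 - 11*(4 + 3**2 + 5*3) = -78 - 11*(4 + 9 + 15) = -78 - 11*28 = -78 - 308 = -386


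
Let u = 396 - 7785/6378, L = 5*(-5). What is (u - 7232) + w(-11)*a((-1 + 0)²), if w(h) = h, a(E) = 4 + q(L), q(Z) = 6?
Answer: -14769791/2126 ≈ -6947.2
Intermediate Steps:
L = -25
u = 839301/2126 (u = 396 - 7785/6378 = 396 - 1*2595/2126 = 396 - 2595/2126 = 839301/2126 ≈ 394.78)
a(E) = 10 (a(E) = 4 + 6 = 10)
(u - 7232) + w(-11)*a((-1 + 0)²) = (839301/2126 - 7232) - 11*10 = -14535931/2126 - 110 = -14769791/2126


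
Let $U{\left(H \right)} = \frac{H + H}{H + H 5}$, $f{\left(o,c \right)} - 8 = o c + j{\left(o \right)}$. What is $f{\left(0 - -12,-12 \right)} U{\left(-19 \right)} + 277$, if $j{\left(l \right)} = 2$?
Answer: $\frac{697}{3} \approx 232.33$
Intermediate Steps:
$f{\left(o,c \right)} = 10 + c o$ ($f{\left(o,c \right)} = 8 + \left(o c + 2\right) = 8 + \left(c o + 2\right) = 8 + \left(2 + c o\right) = 10 + c o$)
$U{\left(H \right)} = \frac{1}{3}$ ($U{\left(H \right)} = \frac{2 H}{H + 5 H} = \frac{2 H}{6 H} = 2 H \frac{1}{6 H} = \frac{1}{3}$)
$f{\left(0 - -12,-12 \right)} U{\left(-19 \right)} + 277 = \left(10 - 12 \left(0 - -12\right)\right) \frac{1}{3} + 277 = \left(10 - 12 \left(0 + 12\right)\right) \frac{1}{3} + 277 = \left(10 - 144\right) \frac{1}{3} + 277 = \left(-134\right) \frac{1}{3} + 277 = - \frac{134}{3} + 277 = \frac{697}{3}$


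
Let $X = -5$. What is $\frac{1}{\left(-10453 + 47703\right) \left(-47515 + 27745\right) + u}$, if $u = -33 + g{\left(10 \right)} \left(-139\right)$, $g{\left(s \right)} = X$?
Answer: $- \frac{1}{736431838} \approx -1.3579 \cdot 10^{-9}$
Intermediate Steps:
$g{\left(s \right)} = -5$
$u = 662$ ($u = -33 - -695 = -33 + 695 = 662$)
$\frac{1}{\left(-10453 + 47703\right) \left(-47515 + 27745\right) + u} = \frac{1}{\left(-10453 + 47703\right) \left(-47515 + 27745\right) + 662} = \frac{1}{37250 \left(-19770\right) + 662} = \frac{1}{-736432500 + 662} = \frac{1}{-736431838} = - \frac{1}{736431838}$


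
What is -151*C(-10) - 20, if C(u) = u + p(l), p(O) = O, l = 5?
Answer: 735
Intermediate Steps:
C(u) = 5 + u (C(u) = u + 5 = 5 + u)
-151*C(-10) - 20 = -151*(5 - 10) - 20 = -151*(-5) - 20 = 755 - 20 = 735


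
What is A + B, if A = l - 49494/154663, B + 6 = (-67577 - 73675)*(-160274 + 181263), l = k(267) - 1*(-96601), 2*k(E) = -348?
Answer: -458520395845535/154663 ≈ -2.9646e+9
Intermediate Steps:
k(E) = -174 (k(E) = (½)*(-348) = -174)
l = 96427 (l = -174 - 1*(-96601) = -174 + 96601 = 96427)
B = -2964738234 (B = -6 + (-67577 - 73675)*(-160274 + 181263) = -6 - 141252*20989 = -6 - 2964738228 = -2964738234)
A = 14913639607/154663 (A = 96427 - 49494/154663 = 14913639607/154663 ≈ 96427.)
A + B = 14913639607/154663 - 2964738234 = -458520395845535/154663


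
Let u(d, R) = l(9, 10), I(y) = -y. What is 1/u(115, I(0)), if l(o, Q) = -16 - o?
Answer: -1/25 ≈ -0.040000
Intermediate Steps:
u(d, R) = -25 (u(d, R) = -16 - 1*9 = -16 - 9 = -25)
1/u(115, I(0)) = 1/(-25) = -1/25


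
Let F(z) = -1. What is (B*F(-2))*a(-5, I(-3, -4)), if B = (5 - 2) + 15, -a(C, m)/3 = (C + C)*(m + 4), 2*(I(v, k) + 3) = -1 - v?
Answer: -1080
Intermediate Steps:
I(v, k) = -7/2 - v/2 (I(v, k) = -3 + (-1 - v)/2 = -3 + (-1/2 - v/2) = -7/2 - v/2)
a(C, m) = -6*C*(4 + m) (a(C, m) = -3*(C + C)*(m + 4) = -3*2*C*(4 + m) = -6*C*(4 + m))
B = 18 (B = 3 + 15 = 18)
(B*F(-2))*a(-5, I(-3, -4)) = (18*(-1))*(-6*(-5)*(4 + (-7/2 - 1/2*(-3)))) = -(-108)*(-5)*(4 + (-7/2 + 3/2)) = -(-108)*(-5)*(4 - 2) = -(-108)*(-5)*2 = -18*60 = -1080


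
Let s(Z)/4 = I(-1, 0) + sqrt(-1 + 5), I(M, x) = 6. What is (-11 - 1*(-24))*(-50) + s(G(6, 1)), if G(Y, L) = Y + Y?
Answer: -618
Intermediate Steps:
G(Y, L) = 2*Y
s(Z) = 32 (s(Z) = 4*(6 + sqrt(-1 + 5)) = 4*(6 + sqrt(4)) = 4*(6 + 2) = 4*8 = 32)
(-11 - 1*(-24))*(-50) + s(G(6, 1)) = (-11 - 1*(-24))*(-50) + 32 = (-11 + 24)*(-50) + 32 = 13*(-50) + 32 = -650 + 32 = -618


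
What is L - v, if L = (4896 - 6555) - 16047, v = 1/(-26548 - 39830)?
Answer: -1175288867/66378 ≈ -17706.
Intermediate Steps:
v = -1/66378 (v = 1/(-66378) = -1/66378 ≈ -1.5065e-5)
L = -17706 (L = -1659 - 16047 = -17706)
L - v = -17706 - 1*(-1/66378) = -17706 + 1/66378 = -1175288867/66378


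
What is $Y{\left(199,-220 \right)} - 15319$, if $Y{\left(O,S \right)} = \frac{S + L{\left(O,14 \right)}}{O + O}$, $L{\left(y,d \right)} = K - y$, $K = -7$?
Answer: $- \frac{3048694}{199} \approx -15320.0$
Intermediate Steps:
$L{\left(y,d \right)} = -7 - y$
$Y{\left(O,S \right)} = \frac{-7 + S - O}{2 O}$ ($Y{\left(O,S \right)} = \frac{S - \left(7 + O\right)}{O + O} = \frac{-7 + S - O}{2 O}$)
$Y{\left(199,-220 \right)} - 15319 = \frac{-7 - 220 - 199}{2 \cdot 199} - 15319 = \frac{1}{2} \cdot \frac{1}{199} \left(-7 - 220 - 199\right) - 15319 = \frac{1}{2} \cdot \frac{1}{199} \left(-426\right) - 15319 = - \frac{213}{199} - 15319 = - \frac{3048694}{199}$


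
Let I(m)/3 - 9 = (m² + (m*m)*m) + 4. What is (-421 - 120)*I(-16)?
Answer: 6211221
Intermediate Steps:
I(m) = 39 + 3*m² + 3*m³ (I(m) = 27 + 3*((m² + (m*m)*m) + 4) = 27 + 3*((m² + m²*m) + 4) = 27 + 3*((m² + m³) + 4) = 27 + 3*(4 + m² + m³) = 27 + (12 + 3*m² + 3*m³) = 39 + 3*m² + 3*m³)
(-421 - 120)*I(-16) = (-421 - 120)*(39 + 3*(-16)² + 3*(-16)³) = -541*(39 + 3*256 + 3*(-4096)) = -541*(39 + 768 - 12288) = -541*(-11481) = 6211221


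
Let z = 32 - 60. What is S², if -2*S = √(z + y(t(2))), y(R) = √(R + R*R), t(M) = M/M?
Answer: -7 + √2/4 ≈ -6.6464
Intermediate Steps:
t(M) = 1
y(R) = √(R + R²)
z = -28
S = -√(-28 + √2)/2 (S = -√(-28 + √(1*(1 + 1)))/2 = -√(-28 + √(1*2))/2 = -√(-28 + √2)/2 ≈ -2.5781*I)
S² = (-I*√(28 - √2)/2)² = -7 + √2/4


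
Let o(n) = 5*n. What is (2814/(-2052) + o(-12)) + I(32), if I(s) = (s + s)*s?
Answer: 679427/342 ≈ 1986.6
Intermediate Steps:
I(s) = 2*s² (I(s) = (2*s)*s = 2*s²)
(2814/(-2052) + o(-12)) + I(32) = (2814/(-2052) + 5*(-12)) + 2*32² = (2814*(-1/2052) - 60) + 2*1024 = (-469/342 - 60) + 2048 = -20989/342 + 2048 = 679427/342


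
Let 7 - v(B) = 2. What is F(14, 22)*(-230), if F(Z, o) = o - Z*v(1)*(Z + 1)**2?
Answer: 3617440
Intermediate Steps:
v(B) = 5 (v(B) = 7 - 1*2 = 7 - 2 = 5)
F(Z, o) = o - 5*Z*(1 + Z)**2 (F(Z, o) = o - Z*5*(Z + 1)**2 = o - 5*Z*(1 + Z)**2)
F(14, 22)*(-230) = (22 - 5*14*(1 + 14)**2)*(-230) = (22 - 5*14*15**2)*(-230) = (22 - 5*14*225)*(-230) = (22 - 15750)*(-230) = -15728*(-230) = 3617440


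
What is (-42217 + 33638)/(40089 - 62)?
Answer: -8579/40027 ≈ -0.21433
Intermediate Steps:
(-42217 + 33638)/(40089 - 62) = -8579/40027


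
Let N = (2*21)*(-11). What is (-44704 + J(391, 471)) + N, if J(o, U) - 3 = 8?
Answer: -45155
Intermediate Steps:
N = -462 (N = 42*(-11) = -462)
J(o, U) = 11 (J(o, U) = 3 + 8 = 11)
(-44704 + J(391, 471)) + N = (-44704 + 11) - 462 = -44693 - 462 = -45155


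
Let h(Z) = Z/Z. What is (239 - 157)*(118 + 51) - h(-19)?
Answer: 13857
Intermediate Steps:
h(Z) = 1
(239 - 157)*(118 + 51) - h(-19) = (239 - 157)*(118 + 51) - 1*1 = 82*169 - 1 = 13858 - 1 = 13857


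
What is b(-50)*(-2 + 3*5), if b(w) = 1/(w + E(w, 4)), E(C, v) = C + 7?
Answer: -13/93 ≈ -0.13978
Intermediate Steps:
E(C, v) = 7 + C
b(w) = 1/(7 + 2*w) (b(w) = 1/(w + (7 + w)) = 1/(7 + 2*w))
b(-50)*(-2 + 3*5) = (-2 + 3*5)/(7 + 2*(-50)) = (-2 + 15)/(7 - 100) = 13/(-93) = -1/93*13 = -13/93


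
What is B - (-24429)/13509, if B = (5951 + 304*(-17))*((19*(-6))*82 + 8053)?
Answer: -4565966312/4503 ≈ -1.0140e+6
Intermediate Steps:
B = -1013985 (B = (5951 - 5168)*(-114*82 + 8053) = 783*(-9348 + 8053) = 783*(-1295) = -1013985)
B - (-24429)/13509 = -1013985 - (-24429)/13509 = -1013985 - 1*(-8143/4503) = -1013985 + 8143/4503 = -4565966312/4503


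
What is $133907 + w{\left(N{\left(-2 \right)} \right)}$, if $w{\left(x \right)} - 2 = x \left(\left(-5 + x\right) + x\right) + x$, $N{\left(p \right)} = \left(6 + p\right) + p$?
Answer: $133909$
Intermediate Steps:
$N{\left(p \right)} = 6 + 2 p$
$w{\left(x \right)} = 2 + x + x \left(-5 + 2 x\right)$ ($w{\left(x \right)} = 2 + \left(x \left(\left(-5 + x\right) + x\right) + x\right) = 2 + \left(x \left(-5 + 2 x\right) + x\right) = 2 + \left(x + x \left(-5 + 2 x\right)\right) = 2 + x + x \left(-5 + 2 x\right)$)
$133907 + w{\left(N{\left(-2 \right)} \right)} = 133907 + \left(2 - 4 \left(6 + 2 \left(-2\right)\right) + 2 \left(6 + 2 \left(-2\right)\right)^{2}\right) = 133907 + \left(2 - 4 \left(6 - 4\right) + 2 \left(6 - 4\right)^{2}\right) = 133907 + \left(2 - 8 + 2 \cdot 2^{2}\right) = 133907 + \left(2 - 8 + 2 \cdot 4\right) = 133907 + \left(2 - 8 + 8\right) = 133907 + 2 = 133909$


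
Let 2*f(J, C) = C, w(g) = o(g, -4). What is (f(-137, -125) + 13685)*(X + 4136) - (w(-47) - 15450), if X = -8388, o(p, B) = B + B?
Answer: -57907412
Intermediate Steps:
o(p, B) = 2*B
w(g) = -8 (w(g) = 2*(-4) = -8)
f(J, C) = C/2
(f(-137, -125) + 13685)*(X + 4136) - (w(-47) - 15450) = ((½)*(-125) + 13685)*(-8388 + 4136) - (-8 - 15450) = (-125/2 + 13685)*(-4252) - 1*(-15458) = (27245/2)*(-4252) + 15458 = -57922870 + 15458 = -57907412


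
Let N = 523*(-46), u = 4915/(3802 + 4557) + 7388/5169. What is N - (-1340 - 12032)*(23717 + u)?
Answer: 13703167725445730/43207671 ≈ 3.1715e+8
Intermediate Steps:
u = 87161927/43207671 (u = 4915/8359 + 7388*(1/5169) = 4915*(1/8359) + 7388/5169 = 4915/8359 + 7388/5169 = 87161927/43207671 ≈ 2.0173)
N = -24058
N - (-1340 - 12032)*(23717 + u) = -24058 - (-1340 - 12032)*(23717 + 87161927/43207671) = -24058 - (-13372)*1024843495034/43207671 = -24058 - 1*(-13704207215594648/43207671) = -24058 + 13704207215594648/43207671 = 13703167725445730/43207671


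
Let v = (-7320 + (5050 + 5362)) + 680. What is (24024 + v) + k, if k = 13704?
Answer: 41500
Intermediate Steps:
v = 3772 (v = (-7320 + 10412) + 680 = 3092 + 680 = 3772)
(24024 + v) + k = (24024 + 3772) + 13704 = 27796 + 13704 = 41500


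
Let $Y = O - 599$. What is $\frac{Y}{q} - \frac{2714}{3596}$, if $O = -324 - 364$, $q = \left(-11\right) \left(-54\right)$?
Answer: $- \frac{7879}{2697} \approx -2.9214$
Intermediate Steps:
$q = 594$
$O = -688$ ($O = -324 - 364 = -688$)
$Y = -1287$ ($Y = -688 - 599 = -1287$)
$\frac{Y}{q} - \frac{2714}{3596} = - \frac{1287}{594} - \frac{2714}{3596} = \left(-1287\right) \frac{1}{594} - \frac{1357}{1798} = - \frac{13}{6} - \frac{1357}{1798} = - \frac{7879}{2697}$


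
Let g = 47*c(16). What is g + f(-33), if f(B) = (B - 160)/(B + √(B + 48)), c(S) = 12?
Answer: 204035/358 + 193*√15/1074 ≈ 570.63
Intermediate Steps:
f(B) = (-160 + B)/(B + √(48 + B))
g = 564 (g = 47*12 = 564)
g + f(-33) = 564 + (-160 - 33)/(-33 + √(48 - 33)) = 564 - 193/(-33 + √15)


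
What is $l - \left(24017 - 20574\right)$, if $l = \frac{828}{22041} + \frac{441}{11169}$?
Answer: $- \frac{10463762414}{3039209} \approx -3442.9$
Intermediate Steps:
$l = \frac{234173}{3039209}$ ($l = 828 \cdot \frac{1}{22041} + 441 \cdot \frac{1}{11169} = \frac{92}{2449} + \frac{49}{1241} = \frac{234173}{3039209} \approx 0.077051$)
$l - \left(24017 - 20574\right) = \frac{234173}{3039209} - \left(24017 - 20574\right) = \frac{234173}{3039209} - 3443 = - \frac{10463762414}{3039209}$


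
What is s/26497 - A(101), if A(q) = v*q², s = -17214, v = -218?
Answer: 58924488332/26497 ≈ 2.2238e+6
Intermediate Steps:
A(q) = -218*q²
s/26497 - A(101) = -17214/26497 - (-218)*101² = -17214*1/26497 - (-218)*10201 = -17214/26497 - 1*(-2223818) = -17214/26497 + 2223818 = 58924488332/26497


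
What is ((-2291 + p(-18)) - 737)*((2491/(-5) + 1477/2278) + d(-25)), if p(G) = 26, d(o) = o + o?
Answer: 9361156113/5695 ≈ 1.6438e+6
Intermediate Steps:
d(o) = 2*o
((-2291 + p(-18)) - 737)*((2491/(-5) + 1477/2278) + d(-25)) = ((-2291 + 26) - 737)*((2491/(-5) + 1477/2278) + 2*(-25)) = (-2265 - 737)*((2491*(-⅕) + 1477*(1/2278)) - 50) = -3002*((-2491/5 + 1477/2278) - 50) = -3002*(-5667113/11390 - 50) = -3002*(-6236613/11390) = 9361156113/5695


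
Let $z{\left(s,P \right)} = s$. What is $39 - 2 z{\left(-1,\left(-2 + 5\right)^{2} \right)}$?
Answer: $41$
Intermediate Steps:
$39 - 2 z{\left(-1,\left(-2 + 5\right)^{2} \right)} = 39 - -2 = 39 + 2 = 41$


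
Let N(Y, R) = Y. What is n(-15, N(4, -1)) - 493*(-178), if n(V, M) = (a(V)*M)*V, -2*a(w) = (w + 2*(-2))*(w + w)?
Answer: 104854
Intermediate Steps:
a(w) = -w*(-4 + w) (a(w) = -(w + 2*(-2))*(w + w)/2 = -(w - 4)*2*w/2 = -(-4 + w)*2*w/2 = -w*(-4 + w))
n(V, M) = M*V²*(4 - V) (n(V, M) = ((V*(4 - V))*M)*V = (M*V*(4 - V))*V = M*V²*(4 - V))
n(-15, N(4, -1)) - 493*(-178) = 4*(-15)²*(4 - 1*(-15)) - 493*(-178) = 4*225*(4 + 15) + 87754 = 4*225*19 + 87754 = 17100 + 87754 = 104854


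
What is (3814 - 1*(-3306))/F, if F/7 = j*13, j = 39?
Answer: 7120/3549 ≈ 2.0062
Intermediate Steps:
F = 3549 (F = 7*(39*13) = 7*507 = 3549)
(3814 - 1*(-3306))/F = (3814 - 1*(-3306))/3549 = (3814 + 3306)*(1/3549) = 7120*(1/3549) = 7120/3549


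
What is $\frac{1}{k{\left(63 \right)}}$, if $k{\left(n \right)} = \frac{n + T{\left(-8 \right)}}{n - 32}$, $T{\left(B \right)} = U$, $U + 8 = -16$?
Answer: $\frac{31}{39} \approx 0.79487$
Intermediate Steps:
$U = -24$ ($U = -8 - 16 = -24$)
$T{\left(B \right)} = -24$
$k{\left(n \right)} = \frac{-24 + n}{-32 + n}$ ($k{\left(n \right)} = \frac{n - 24}{n - 32} = \frac{-24 + n}{-32 + n}$)
$\frac{1}{k{\left(63 \right)}} = \frac{1}{\frac{1}{-32 + 63} \left(-24 + 63\right)} = \frac{1}{\frac{1}{31} \cdot 39} = \frac{1}{\frac{39}{31}} = \frac{31}{39}$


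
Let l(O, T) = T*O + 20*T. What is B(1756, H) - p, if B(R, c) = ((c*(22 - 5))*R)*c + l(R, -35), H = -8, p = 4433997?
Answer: -2585629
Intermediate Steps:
l(O, T) = 20*T + O*T (l(O, T) = O*T + 20*T = 20*T + O*T)
B(R, c) = -700 - 35*R + 17*R*c**2 (B(R, c) = ((c*(22 - 5))*R)*c - 35*(20 + R) = ((c*17)*R)*c + (-700 - 35*R) = ((17*c)*R)*c + (-700 - 35*R) = (17*R*c)*c + (-700 - 35*R) = 17*R*c**2 + (-700 - 35*R) = -700 - 35*R + 17*R*c**2)
B(1756, H) - p = (-700 - 35*1756 + 17*1756*(-8)**2) - 1*4433997 = (-700 - 61460 + 17*1756*64) - 4433997 = (-700 - 61460 + 1910528) - 4433997 = 1848368 - 4433997 = -2585629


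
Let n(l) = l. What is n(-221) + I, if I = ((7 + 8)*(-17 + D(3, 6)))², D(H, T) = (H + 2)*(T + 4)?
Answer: 244804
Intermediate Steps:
D(H, T) = (2 + H)*(4 + T)
I = 245025 (I = ((7 + 8)*(-17 + (8 + 2*6 + 4*3 + 3*6)))² = (15*(-17 + (8 + 12 + 12 + 18)))² = (15*(-17 + 50))² = (15*33)² = 495² = 245025)
n(-221) + I = -221 + 245025 = 244804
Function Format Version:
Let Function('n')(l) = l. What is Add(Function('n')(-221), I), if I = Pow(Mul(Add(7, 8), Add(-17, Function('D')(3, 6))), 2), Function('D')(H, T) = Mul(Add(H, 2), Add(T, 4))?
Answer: 244804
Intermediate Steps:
Function('D')(H, T) = Mul(Add(2, H), Add(4, T))
I = 245025 (I = Pow(Mul(Add(7, 8), Add(-17, Add(8, Mul(2, 6), Mul(4, 3), Mul(3, 6)))), 2) = Pow(Mul(15, Add(-17, Add(8, 12, 12, 18))), 2) = Pow(Mul(15, Add(-17, 50)), 2) = Pow(Mul(15, 33), 2) = Pow(495, 2) = 245025)
Add(Function('n')(-221), I) = Add(-221, 245025) = 244804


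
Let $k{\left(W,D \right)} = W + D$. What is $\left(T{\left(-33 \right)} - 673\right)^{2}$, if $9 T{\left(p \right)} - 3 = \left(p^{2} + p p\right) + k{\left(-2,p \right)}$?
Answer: $\frac{15295921}{81} \approx 1.8884 \cdot 10^{5}$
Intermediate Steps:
$k{\left(W,D \right)} = D + W$
$T{\left(p \right)} = \frac{1}{9} + \frac{p}{9} + \frac{2 p^{2}}{9}$ ($T{\left(p \right)} = \frac{1}{3} + \frac{\left(p^{2} + p p\right) + \left(p - 2\right)}{9} = \frac{1}{3} + \frac{\left(p^{2} + p^{2}\right) + \left(-2 + p\right)}{9} = \frac{1}{3} + \frac{2 p^{2} + \left(-2 + p\right)}{9} = \frac{1}{3} + \frac{-2 + p + 2 p^{2}}{9} = \frac{1}{3} + \left(- \frac{2}{9} + \frac{p}{9} + \frac{2 p^{2}}{9}\right) = \frac{1}{9} + \frac{p}{9} + \frac{2 p^{2}}{9}$)
$\left(T{\left(-33 \right)} - 673\right)^{2} = \left(\left(\frac{1}{9} + \frac{1}{9} \left(-33\right) + \frac{2 \left(-33\right)^{2}}{9}\right) - 673\right)^{2} = \left(\left(\frac{1}{9} - \frac{11}{3} + \frac{2}{9} \cdot 1089\right) - 673\right)^{2} = \left(\left(\frac{1}{9} - \frac{11}{3} + 242\right) - 673\right)^{2} = \left(\frac{2146}{9} - 673\right)^{2} = \left(- \frac{3911}{9}\right)^{2} = \frac{15295921}{81}$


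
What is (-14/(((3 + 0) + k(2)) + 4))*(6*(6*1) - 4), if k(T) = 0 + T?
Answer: -448/9 ≈ -49.778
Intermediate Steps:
k(T) = T
(-14/(((3 + 0) + k(2)) + 4))*(6*(6*1) - 4) = (-14/(((3 + 0) + 2) + 4))*(6*(6*1) - 4) = (-14/((3 + 2) + 4))*(6*6 - 4) = (-14/(5 + 4))*(36 - 4) = -14/9*32 = -448/9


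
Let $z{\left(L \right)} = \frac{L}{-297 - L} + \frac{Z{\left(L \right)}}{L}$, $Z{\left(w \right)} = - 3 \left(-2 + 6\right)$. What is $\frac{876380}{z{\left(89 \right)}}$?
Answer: $- \frac{30107158520}{12553} \approx -2.3984 \cdot 10^{6}$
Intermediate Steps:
$Z{\left(w \right)} = -12$ ($Z{\left(w \right)} = \left(-3\right) 4 = -12$)
$z{\left(L \right)} = - \frac{12}{L} + \frac{L}{-297 - L}$ ($z{\left(L \right)} = \frac{L}{-297 - L} - \frac{12}{L} = - \frac{12}{L} + \frac{L}{-297 - L}$)
$\frac{876380}{z{\left(89 \right)}} = \frac{876380}{\frac{1}{89} \frac{1}{297 + 89} \left(-3564 - 89^{2} - 1068\right)} = \frac{876380}{\frac{1}{89} \cdot \frac{1}{386} \left(-3564 - 7921 - 1068\right)} = \frac{876380}{\frac{1}{89} \cdot \frac{1}{386} \left(-12553\right)} = \frac{876380}{- \frac{12553}{34354}} = 876380 \left(- \frac{34354}{12553}\right) = - \frac{30107158520}{12553}$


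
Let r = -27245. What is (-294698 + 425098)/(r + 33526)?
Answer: 130400/6281 ≈ 20.761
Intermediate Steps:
(-294698 + 425098)/(r + 33526) = (-294698 + 425098)/(-27245 + 33526) = 130400/6281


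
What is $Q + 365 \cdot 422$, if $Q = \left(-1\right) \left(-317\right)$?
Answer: $154347$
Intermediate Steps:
$Q = 317$
$Q + 365 \cdot 422 = 317 + 365 \cdot 422 = 317 + 154030 = 154347$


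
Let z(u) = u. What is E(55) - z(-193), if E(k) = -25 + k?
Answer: 223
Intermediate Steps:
E(55) - z(-193) = (-25 + 55) - 1*(-193) = 30 + 193 = 223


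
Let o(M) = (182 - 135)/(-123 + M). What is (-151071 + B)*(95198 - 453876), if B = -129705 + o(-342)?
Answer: 46829317827386/465 ≈ 1.0071e+11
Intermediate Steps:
o(M) = 47/(-123 + M)
B = -60312872/465 (B = -129705 + 47/(-123 - 342) = -129705 + 47/(-465) = -129705 + 47*(-1/465) = -129705 - 47/465 = -60312872/465 ≈ -1.2971e+5)
(-151071 + B)*(95198 - 453876) = (-151071 - 60312872/465)*(95198 - 453876) = -130560887/465*(-358678) = 46829317827386/465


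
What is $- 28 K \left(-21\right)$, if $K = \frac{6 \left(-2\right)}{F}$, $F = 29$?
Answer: $- \frac{7056}{29} \approx -243.31$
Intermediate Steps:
$K = - \frac{12}{29}$ ($K = \frac{6 \left(-2\right)}{29} = \left(-12\right) \frac{1}{29} = - \frac{12}{29} \approx -0.41379$)
$- 28 K \left(-21\right) = \left(-28\right) \left(- \frac{12}{29}\right) \left(-21\right) = \frac{336}{29} \left(-21\right) = - \frac{7056}{29}$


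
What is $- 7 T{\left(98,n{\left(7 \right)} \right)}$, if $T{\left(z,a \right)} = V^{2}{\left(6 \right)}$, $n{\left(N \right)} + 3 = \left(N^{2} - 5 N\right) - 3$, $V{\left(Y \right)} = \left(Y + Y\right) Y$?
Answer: $-36288$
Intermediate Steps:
$V{\left(Y \right)} = 2 Y^{2}$ ($V{\left(Y \right)} = 2 Y Y = 2 Y^{2}$)
$n{\left(N \right)} = -6 + N^{2} - 5 N$ ($n{\left(N \right)} = -3 - \left(3 - N^{2} + 5 N\right) = -6 + N^{2} - 5 N$)
$T{\left(z,a \right)} = 5184$ ($T{\left(z,a \right)} = \left(2 \cdot 6^{2}\right)^{2} = \left(2 \cdot 36\right)^{2} = 72^{2} = 5184$)
$- 7 T{\left(98,n{\left(7 \right)} \right)} = \left(-7\right) 5184 = -36288$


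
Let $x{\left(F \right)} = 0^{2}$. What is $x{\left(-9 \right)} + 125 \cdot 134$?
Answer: $16750$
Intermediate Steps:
$x{\left(F \right)} = 0$
$x{\left(-9 \right)} + 125 \cdot 134 = 0 + 125 \cdot 134 = 0 + 16750 = 16750$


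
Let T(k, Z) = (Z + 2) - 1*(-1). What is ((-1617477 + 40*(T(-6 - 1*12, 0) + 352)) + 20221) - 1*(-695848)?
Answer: -887208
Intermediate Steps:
T(k, Z) = 3 + Z (T(k, Z) = (2 + Z) + 1 = 3 + Z)
((-1617477 + 40*(T(-6 - 1*12, 0) + 352)) + 20221) - 1*(-695848) = ((-1617477 + 40*((3 + 0) + 352)) + 20221) - 1*(-695848) = ((-1617477 + 40*(3 + 352)) + 20221) + 695848 = ((-1617477 + 40*355) + 20221) + 695848 = ((-1617477 + 14200) + 20221) + 695848 = (-1603277 + 20221) + 695848 = -1583056 + 695848 = -887208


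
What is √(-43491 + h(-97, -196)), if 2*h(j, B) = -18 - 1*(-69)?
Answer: 3*I*√19318/2 ≈ 208.48*I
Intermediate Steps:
h(j, B) = 51/2 (h(j, B) = (-18 - 1*(-69))/2 = (-18 + 69)/2 = (½)*51 = 51/2)
√(-43491 + h(-97, -196)) = √(-43491 + 51/2) = √(-86931/2) = 3*I*√19318/2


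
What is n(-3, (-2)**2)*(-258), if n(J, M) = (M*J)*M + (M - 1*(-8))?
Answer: 9288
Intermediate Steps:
n(J, M) = 8 + M + J*M**2 (n(J, M) = (J*M)*M + (M + 8) = J*M**2 + (8 + M) = 8 + M + J*M**2)
n(-3, (-2)**2)*(-258) = (8 + (-2)**2 - 3*((-2)**2)**2)*(-258) = (8 + 4 - 3*4**2)*(-258) = (8 + 4 - 3*16)*(-258) = (8 + 4 - 48)*(-258) = -36*(-258) = 9288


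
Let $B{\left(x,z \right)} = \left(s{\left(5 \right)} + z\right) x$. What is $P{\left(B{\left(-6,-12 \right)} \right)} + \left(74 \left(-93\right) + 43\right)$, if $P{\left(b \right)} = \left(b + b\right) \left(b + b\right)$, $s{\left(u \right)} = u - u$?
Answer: $13897$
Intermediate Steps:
$s{\left(u \right)} = 0$
$B{\left(x,z \right)} = x z$ ($B{\left(x,z \right)} = \left(0 + z\right) x = z x = x z$)
$P{\left(b \right)} = 4 b^{2}$ ($P{\left(b \right)} = 2 b 2 b = 4 b^{2}$)
$P{\left(B{\left(-6,-12 \right)} \right)} + \left(74 \left(-93\right) + 43\right) = 4 \left(\left(-6\right) \left(-12\right)\right)^{2} + \left(74 \left(-93\right) + 43\right) = 4 \cdot 72^{2} + \left(-6882 + 43\right) = 4 \cdot 5184 - 6839 = 20736 - 6839 = 13897$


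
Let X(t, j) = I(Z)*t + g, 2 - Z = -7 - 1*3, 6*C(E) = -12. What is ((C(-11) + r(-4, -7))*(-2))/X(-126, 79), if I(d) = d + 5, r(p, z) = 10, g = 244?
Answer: 8/949 ≈ 0.0084299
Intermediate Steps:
C(E) = -2 (C(E) = (⅙)*(-12) = -2)
Z = 12 (Z = 2 - (-7 - 1*3) = 2 - (-7 - 3) = 2 - 1*(-10) = 2 + 10 = 12)
I(d) = 5 + d
X(t, j) = 244 + 17*t (X(t, j) = (5 + 12)*t + 244 = 17*t + 244 = 244 + 17*t)
((C(-11) + r(-4, -7))*(-2))/X(-126, 79) = ((-2 + 10)*(-2))/(244 + 17*(-126)) = (8*(-2))/(244 - 2142) = -16/(-1898) = -16*(-1/1898) = 8/949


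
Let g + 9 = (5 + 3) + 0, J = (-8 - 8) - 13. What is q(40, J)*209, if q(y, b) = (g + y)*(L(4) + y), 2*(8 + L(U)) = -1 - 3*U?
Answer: 415701/2 ≈ 2.0785e+5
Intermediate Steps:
J = -29 (J = -16 - 13 = -29)
L(U) = -17/2 - 3*U/2 (L(U) = -8 + (-1 - 3*U)/2 = -8 + (-½ - 3*U/2) = -17/2 - 3*U/2)
g = -1 (g = -9 + ((5 + 3) + 0) = -9 + (8 + 0) = -9 + 8 = -1)
q(y, b) = (-1 + y)*(-29/2 + y) (q(y, b) = (-1 + y)*((-17/2 - 3/2*4) + y) = (-1 + y)*((-17/2 - 6) + y) = (-1 + y)*(-29/2 + y))
q(40, J)*209 = (29/2 + 40² - 31/2*40)*209 = (29/2 + 1600 - 620)*209 = (1989/2)*209 = 415701/2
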